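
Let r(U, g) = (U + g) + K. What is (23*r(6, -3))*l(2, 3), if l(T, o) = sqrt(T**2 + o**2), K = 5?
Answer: 184*sqrt(13) ≈ 663.42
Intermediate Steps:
r(U, g) = 5 + U + g (r(U, g) = (U + g) + 5 = 5 + U + g)
(23*r(6, -3))*l(2, 3) = (23*(5 + 6 - 3))*sqrt(2**2 + 3**2) = (23*8)*sqrt(4 + 9) = 184*sqrt(13)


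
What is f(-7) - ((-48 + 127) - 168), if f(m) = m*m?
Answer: 138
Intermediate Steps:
f(m) = m**2
f(-7) - ((-48 + 127) - 168) = (-7)**2 - ((-48 + 127) - 168) = 49 - (79 - 168) = 49 - 1*(-89) = 49 + 89 = 138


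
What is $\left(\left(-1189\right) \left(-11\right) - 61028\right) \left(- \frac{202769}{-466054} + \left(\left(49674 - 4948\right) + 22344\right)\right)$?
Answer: $- \frac{1498811157680001}{466054} \approx -3.216 \cdot 10^{9}$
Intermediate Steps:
$\left(\left(-1189\right) \left(-11\right) - 61028\right) \left(- \frac{202769}{-466054} + \left(\left(49674 - 4948\right) + 22344\right)\right) = \left(13079 - 61028\right) \left(\left(-202769\right) \left(- \frac{1}{466054}\right) + \left(44726 + 22344\right)\right) = - 47949 \left(\frac{202769}{466054} + 67070\right) = \left(-47949\right) \frac{31258444549}{466054} = - \frac{1498811157680001}{466054}$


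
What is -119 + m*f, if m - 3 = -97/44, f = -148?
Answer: -2604/11 ≈ -236.73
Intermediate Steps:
m = 35/44 (m = 3 - 97/44 = 35/44 ≈ 0.79545)
-119 + m*f = -119 + (35/44)*(-148) = -119 - 1295/11 = -2604/11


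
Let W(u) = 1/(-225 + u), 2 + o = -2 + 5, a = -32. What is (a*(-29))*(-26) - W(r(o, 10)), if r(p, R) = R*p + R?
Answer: -4946239/205 ≈ -24128.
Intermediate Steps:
o = 1 (o = -2 + (-2 + 5) = -2 + 3 = 1)
r(p, R) = R + R*p
(a*(-29))*(-26) - W(r(o, 10)) = -32*(-29)*(-26) - 1/(-225 + 10*(1 + 1)) = 928*(-26) - 1/(-225 + 10*2) = -24128 - 1/(-225 + 20) = -24128 - 1/(-205) = -24128 - 1*(-1/205) = -24128 + 1/205 = -4946239/205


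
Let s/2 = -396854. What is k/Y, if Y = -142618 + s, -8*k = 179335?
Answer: 179335/7490608 ≈ 0.023941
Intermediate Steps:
s = -793708 (s = 2*(-396854) = -793708)
k = -179335/8 (k = -⅛*179335 = -179335/8 ≈ -22417.)
Y = -936326 (Y = -142618 - 793708 = -936326)
k/Y = -179335/8/(-936326) = -179335/8*(-1/936326) = 179335/7490608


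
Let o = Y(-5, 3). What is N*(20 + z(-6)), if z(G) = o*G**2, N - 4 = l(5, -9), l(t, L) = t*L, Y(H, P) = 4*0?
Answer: -820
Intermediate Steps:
Y(H, P) = 0
o = 0
l(t, L) = L*t
N = -41 (N = 4 - 9*5 = 4 - 45 = -41)
z(G) = 0 (z(G) = 0*G**2 = 0)
N*(20 + z(-6)) = -41*(20 + 0) = -41*20 = -820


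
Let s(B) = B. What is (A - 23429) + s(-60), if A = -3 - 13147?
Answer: -36639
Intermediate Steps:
A = -13150
(A - 23429) + s(-60) = (-13150 - 23429) - 60 = -36579 - 60 = -36639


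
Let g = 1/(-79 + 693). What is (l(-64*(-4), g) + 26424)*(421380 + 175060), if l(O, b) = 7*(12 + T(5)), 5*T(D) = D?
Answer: 15814606600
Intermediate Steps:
T(D) = D/5
g = 1/614 ≈ 0.0016287
l(O, b) = 91 (l(O, b) = 7*(12 + (1/5)*5) = 7*(12 + 1) = 7*13 = 91)
(l(-64*(-4), g) + 26424)*(421380 + 175060) = (91 + 26424)*(421380 + 175060) = 26515*596440 = 15814606600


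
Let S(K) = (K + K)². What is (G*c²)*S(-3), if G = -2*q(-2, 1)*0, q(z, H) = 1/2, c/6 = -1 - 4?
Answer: 0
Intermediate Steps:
c = -30 (c = 6*(-1 - 4) = 6*(-5) = -30)
S(K) = 4*K² (S(K) = (2*K)² = 4*K²)
q(z, H) = ½
G = 0 (G = -2*½*0 = -1*0 = 0)
(G*c²)*S(-3) = (0*(-30)²)*(4*(-3)²) = (0*900)*(4*9) = 0*36 = 0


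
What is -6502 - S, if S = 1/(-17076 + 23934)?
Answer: -44590717/6858 ≈ -6502.0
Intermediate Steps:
S = 1/6858 ≈ 0.00014582
-6502 - S = -6502 - 1*1/6858 = -6502 - 1/6858 = -44590717/6858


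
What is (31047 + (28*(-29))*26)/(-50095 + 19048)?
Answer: -9935/31047 ≈ -0.32000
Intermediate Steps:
(31047 + (28*(-29))*26)/(-50095 + 19048) = (31047 - 812*26)/(-31047) = (31047 - 21112)*(-1/31047) = 9935*(-1/31047) = -9935/31047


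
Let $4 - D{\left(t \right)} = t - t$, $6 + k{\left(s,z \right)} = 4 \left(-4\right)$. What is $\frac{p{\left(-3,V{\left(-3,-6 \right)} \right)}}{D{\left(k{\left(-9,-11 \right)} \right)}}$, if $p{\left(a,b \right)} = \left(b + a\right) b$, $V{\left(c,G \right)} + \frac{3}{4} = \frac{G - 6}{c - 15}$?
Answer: $\frac{37}{576} \approx 0.064236$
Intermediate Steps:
$k{\left(s,z \right)} = -22$ ($k{\left(s,z \right)} = -6 + 4 \left(-4\right) = -6 - 16 = -22$)
$V{\left(c,G \right)} = - \frac{3}{4} + \frac{-6 + G}{-15 + c}$ ($V{\left(c,G \right)} = - \frac{3}{4} + \frac{G - 6}{c - 15} = - \frac{3}{4} + \frac{-6 + G}{-15 + c}$)
$p{\left(a,b \right)} = b \left(a + b\right)$ ($p{\left(a,b \right)} = \left(a + b\right) b = b \left(a + b\right)$)
$D{\left(t \right)} = 4$ ($D{\left(t \right)} = 4 - \left(t - t\right) = 4 - 0 = 4 + 0 = 4$)
$\frac{p{\left(-3,V{\left(-3,-6 \right)} \right)}}{D{\left(k{\left(-9,-11 \right)} \right)}} = \frac{\frac{21 - -9 + 4 \left(-6\right)}{4 \left(-15 - 3\right)} \left(-3 + \frac{21 - -9 + 4 \left(-6\right)}{4 \left(-15 - 3\right)}\right)}{4} = \frac{21 + 9 - 24}{4 \left(-18\right)} \left(-3 + \frac{21 + 9 - 24}{4 \left(-18\right)}\right) \frac{1}{4} = \frac{1}{4} \left(- \frac{1}{18}\right) 6 \left(-3 + \frac{1}{4} \left(- \frac{1}{18}\right) 6\right) \frac{1}{4} = - \frac{-3 - \frac{1}{12}}{12} \cdot \frac{1}{4} = \left(- \frac{1}{12}\right) \left(- \frac{37}{12}\right) \frac{1}{4} = \frac{37}{144} \cdot \frac{1}{4} = \frac{37}{576}$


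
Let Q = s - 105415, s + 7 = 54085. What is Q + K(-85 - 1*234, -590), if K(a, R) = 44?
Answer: -51293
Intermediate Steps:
s = 54078 (s = -7 + 54085 = 54078)
Q = -51337 (Q = 54078 - 105415 = -51337)
Q + K(-85 - 1*234, -590) = -51337 + 44 = -51293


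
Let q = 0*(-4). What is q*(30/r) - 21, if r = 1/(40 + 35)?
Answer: -21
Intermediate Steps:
q = 0
r = 1/75 ≈ 0.013333
q*(30/r) - 21 = 0*(30/(1/75)) - 21 = 0*(30*75) - 21 = 0*2250 - 21 = 0 - 21 = -21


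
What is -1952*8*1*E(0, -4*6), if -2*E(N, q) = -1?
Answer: -7808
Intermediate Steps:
E(N, q) = 1/2 (E(N, q) = -1/2*(-1) = 1/2)
-1952*8*1*E(0, -4*6) = -1952*8*1/2 = -15616/2 = -1952*4 = -7808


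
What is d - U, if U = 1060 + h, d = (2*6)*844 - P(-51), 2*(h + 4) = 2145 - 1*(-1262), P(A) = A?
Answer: 14839/2 ≈ 7419.5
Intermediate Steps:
h = 3399/2 (h = -4 + (2145 - 1*(-1262))/2 = -4 + (2145 + 1262)/2 = -4 + (½)*3407 = -4 + 3407/2 = 3399/2 ≈ 1699.5)
d = 10179 (d = (2*6)*844 - 1*(-51) = 12*844 + 51 = 10128 + 51 = 10179)
U = 5519/2 (U = 1060 + 3399/2 = 5519/2 ≈ 2759.5)
d - U = 10179 - 1*5519/2 = 10179 - 5519/2 = 14839/2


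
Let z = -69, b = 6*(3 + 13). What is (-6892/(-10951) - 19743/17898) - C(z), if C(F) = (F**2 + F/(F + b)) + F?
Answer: -2757685931261/588002994 ≈ -4689.9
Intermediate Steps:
b = 96 (b = 6*16 = 96)
C(F) = F + F**2 + F/(96 + F) (C(F) = (F**2 + F/(F + 96)) + F = (F**2 + F/(96 + F)) + F = F + F**2 + F/(96 + F))
(-6892/(-10951) - 19743/17898) - C(z) = (-6892/(-10951) - 19743/17898) - (-69)*(97 + (-69)**2 + 97*(-69))/(96 - 69) = (-6892*(-1/10951) - 19743*1/17898) - (-69)*(97 + 4761 - 6693)/27 = (6892/10951 - 6581/5966) - (-69)*(-1835)/27 = -30950859/65333666 - 1*42205/9 = -30950859/65333666 - 42205/9 = -2757685931261/588002994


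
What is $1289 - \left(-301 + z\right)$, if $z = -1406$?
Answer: $2996$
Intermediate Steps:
$1289 - \left(-301 + z\right) = 1289 - \left(-301 - 1406\right) = 1289 - -1707 = 1289 + 1707 = 2996$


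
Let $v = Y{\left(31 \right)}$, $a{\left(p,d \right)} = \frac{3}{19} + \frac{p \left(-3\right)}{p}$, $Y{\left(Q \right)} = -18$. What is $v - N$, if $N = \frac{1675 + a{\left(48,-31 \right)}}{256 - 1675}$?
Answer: $- \frac{453527}{26961} \approx -16.822$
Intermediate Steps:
$a{\left(p,d \right)} = - \frac{54}{19}$ ($a{\left(p,d \right)} = 3 \cdot \frac{1}{19} + \frac{\left(-3\right) p}{p} = \frac{3}{19} - 3 = - \frac{54}{19}$)
$N = - \frac{31771}{26961}$ ($N = \frac{1675 - \frac{54}{19}}{256 - 1675} = \frac{31771}{19 \left(-1419\right)} = \frac{31771}{19} \left(- \frac{1}{1419}\right) = - \frac{31771}{26961} \approx -1.1784$)
$v = -18$
$v - N = -18 - - \frac{31771}{26961} = -18 + \frac{31771}{26961} = - \frac{453527}{26961}$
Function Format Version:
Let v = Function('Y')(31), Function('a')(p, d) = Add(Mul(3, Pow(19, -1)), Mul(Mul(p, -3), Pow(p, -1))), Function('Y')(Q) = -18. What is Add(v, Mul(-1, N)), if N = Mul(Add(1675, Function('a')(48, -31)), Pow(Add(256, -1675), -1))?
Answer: Rational(-453527, 26961) ≈ -16.822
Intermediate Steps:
Function('a')(p, d) = Rational(-54, 19) (Function('a')(p, d) = Add(Mul(3, Rational(1, 19)), Mul(Mul(-3, p), Pow(p, -1))) = Add(Rational(3, 19), -3) = Rational(-54, 19))
N = Rational(-31771, 26961) (N = Mul(Add(1675, Rational(-54, 19)), Pow(Add(256, -1675), -1)) = Mul(Rational(31771, 19), Pow(-1419, -1)) = Mul(Rational(31771, 19), Rational(-1, 1419)) = Rational(-31771, 26961) ≈ -1.1784)
v = -18
Add(v, Mul(-1, N)) = Add(-18, Mul(-1, Rational(-31771, 26961))) = Add(-18, Rational(31771, 26961)) = Rational(-453527, 26961)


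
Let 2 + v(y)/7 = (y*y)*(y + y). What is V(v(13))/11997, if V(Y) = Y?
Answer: 3416/1333 ≈ 2.5626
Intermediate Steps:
v(y) = -14 + 14*y³ (v(y) = -14 + 7*((y*y)*(y + y)) = -14 + 7*(y²*(2*y)) = -14 + 7*(2*y³) = -14 + 14*y³)
V(v(13))/11997 = (-14 + 14*13³)/11997 = (-14 + 14*2197)*(1/11997) = (-14 + 30758)*(1/11997) = 30744*(1/11997) = 3416/1333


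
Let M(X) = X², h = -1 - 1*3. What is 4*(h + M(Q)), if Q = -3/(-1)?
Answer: 20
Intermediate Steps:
Q = 3 (Q = -3*(-1) = 3)
h = -4 (h = -1 - 3 = -4)
4*(h + M(Q)) = 4*(-4 + 3²) = 4*(-4 + 9) = 4*5 = 20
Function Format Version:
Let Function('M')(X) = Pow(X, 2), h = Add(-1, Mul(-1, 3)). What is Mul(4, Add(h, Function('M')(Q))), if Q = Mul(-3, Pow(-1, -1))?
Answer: 20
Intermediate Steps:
Q = 3 (Q = Mul(-3, -1) = 3)
h = -4 (h = Add(-1, -3) = -4)
Mul(4, Add(h, Function('M')(Q))) = Mul(4, Add(-4, Pow(3, 2))) = Mul(4, Add(-4, 9)) = Mul(4, 5) = 20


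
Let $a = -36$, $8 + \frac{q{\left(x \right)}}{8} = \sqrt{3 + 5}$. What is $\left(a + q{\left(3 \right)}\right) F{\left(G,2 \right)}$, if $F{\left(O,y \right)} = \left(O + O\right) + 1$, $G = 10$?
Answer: $-2100 + 336 \sqrt{2} \approx -1624.8$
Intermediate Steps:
$F{\left(O,y \right)} = 1 + 2 O$ ($F{\left(O,y \right)} = 2 O + 1 = 1 + 2 O$)
$q{\left(x \right)} = -64 + 16 \sqrt{2}$ ($q{\left(x \right)} = -64 + 8 \sqrt{3 + 5} = -64 + 8 \sqrt{8} = -64 + 8 \cdot 2 \sqrt{2} = -64 + 16 \sqrt{2}$)
$\left(a + q{\left(3 \right)}\right) F{\left(G,2 \right)} = \left(-36 - \left(64 - 16 \sqrt{2}\right)\right) \left(1 + 2 \cdot 10\right) = \left(-100 + 16 \sqrt{2}\right) \left(1 + 20\right) = \left(-100 + 16 \sqrt{2}\right) 21 = -2100 + 336 \sqrt{2}$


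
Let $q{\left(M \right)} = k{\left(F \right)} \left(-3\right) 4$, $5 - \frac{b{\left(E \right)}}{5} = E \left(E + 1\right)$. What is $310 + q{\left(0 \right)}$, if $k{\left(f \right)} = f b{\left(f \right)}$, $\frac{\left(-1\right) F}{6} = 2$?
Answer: $-91130$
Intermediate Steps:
$F = -12$ ($F = \left(-6\right) 2 = -12$)
$b{\left(E \right)} = 25 - 5 E \left(1 + E\right)$ ($b{\left(E \right)} = 25 - 5 E \left(E + 1\right) = 25 - 5 E \left(1 + E\right)$)
$k{\left(f \right)} = f \left(25 - 5 f - 5 f^{2}\right)$
$q{\left(M \right)} = -91440$ ($q{\left(M \right)} = 5 \left(-12\right) \left(5 - -12 - \left(-12\right)^{2}\right) \left(-3\right) 4 = 5 \left(-12\right) \left(5 + 12 - 144\right) \left(-3\right) 4 = 5 \left(-12\right) \left(-127\right) \left(-3\right) 4 = 7620 \left(-3\right) 4 = \left(-22860\right) 4 = -91440$)
$310 + q{\left(0 \right)} = 310 - 91440 = -91130$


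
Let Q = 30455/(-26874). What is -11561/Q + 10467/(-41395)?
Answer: 2572141355109/252136945 ≈ 10201.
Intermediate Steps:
Q = -30455/26874 (Q = 30455*(-1/26874) = -30455/26874 ≈ -1.1333)
-11561/Q + 10467/(-41395) = -11561/(-30455/26874) + 10467/(-41395) = -11561*(-26874/30455) + 10467*(-1/41395) = 310690314/30455 - 10467/41395 = 2572141355109/252136945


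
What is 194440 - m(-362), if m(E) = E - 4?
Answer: 194806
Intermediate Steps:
m(E) = -4 + E
194440 - m(-362) = 194440 - (-4 - 362) = 194440 - 1*(-366) = 194440 + 366 = 194806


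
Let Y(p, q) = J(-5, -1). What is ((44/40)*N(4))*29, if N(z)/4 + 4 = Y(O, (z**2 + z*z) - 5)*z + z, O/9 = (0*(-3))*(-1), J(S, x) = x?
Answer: -2552/5 ≈ -510.40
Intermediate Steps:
O = 0 (O = 9*((0*(-3))*(-1)) = 9*(0*(-1)) = 9*0 = 0)
Y(p, q) = -1
N(z) = -16 (N(z) = -16 + 4*(-z + z) = -16 + 4*0 = -16 + 0 = -16)
((44/40)*N(4))*29 = ((44/40)*(-16))*29 = ((44*(1/40))*(-16))*29 = ((11/10)*(-16))*29 = -88/5*29 = -2552/5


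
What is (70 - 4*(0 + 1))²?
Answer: 4356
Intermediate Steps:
(70 - 4*(0 + 1))² = (70 - 4*1)² = (70 - 4)² = 66² = 4356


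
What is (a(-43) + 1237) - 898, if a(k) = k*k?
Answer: 2188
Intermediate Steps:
a(k) = k²
(a(-43) + 1237) - 898 = ((-43)² + 1237) - 898 = (1849 + 1237) - 898 = 3086 - 898 = 2188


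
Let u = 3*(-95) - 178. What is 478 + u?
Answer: 15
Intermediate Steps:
u = -463 (u = -285 - 178 = -463)
478 + u = 478 - 463 = 15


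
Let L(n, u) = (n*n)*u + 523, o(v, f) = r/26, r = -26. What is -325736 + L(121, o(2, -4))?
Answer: -339854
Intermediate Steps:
o(v, f) = -1 (o(v, f) = -26/26 = -26*1/26 = -1)
L(n, u) = 523 + u*n² (L(n, u) = n²*u + 523 = u*n² + 523 = 523 + u*n²)
-325736 + L(121, o(2, -4)) = -325736 + (523 - 1*121²) = -325736 + (523 - 1*14641) = -325736 + (523 - 14641) = -325736 - 14118 = -339854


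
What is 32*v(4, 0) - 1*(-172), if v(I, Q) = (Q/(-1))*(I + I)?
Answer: 172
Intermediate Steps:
v(I, Q) = -2*I*Q (v(I, Q) = (Q*(-1))*(2*I) = (-Q)*(2*I) = -2*I*Q)
32*v(4, 0) - 1*(-172) = 32*(-2*4*0) - 1*(-172) = 32*0 + 172 = 0 + 172 = 172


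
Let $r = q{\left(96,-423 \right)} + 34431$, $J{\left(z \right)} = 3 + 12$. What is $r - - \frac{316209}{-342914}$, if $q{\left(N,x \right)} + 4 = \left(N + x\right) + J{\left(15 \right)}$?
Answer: $\frac{107322889}{3146} \approx 34114.0$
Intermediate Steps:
$J{\left(z \right)} = 15$
$q{\left(N,x \right)} = 11 + N + x$ ($q{\left(N,x \right)} = -4 + \left(\left(N + x\right) + 15\right) = -4 + \left(15 + N + x\right) = 11 + N + x$)
$r = 34115$ ($r = \left(11 + 96 - 423\right) + 34431 = -316 + 34431 = 34115$)
$r - - \frac{316209}{-342914} = 34115 - - \frac{316209}{-342914} = 34115 - \left(-316209\right) \left(- \frac{1}{342914}\right) = 34115 - \frac{2901}{3146} = \frac{107322889}{3146}$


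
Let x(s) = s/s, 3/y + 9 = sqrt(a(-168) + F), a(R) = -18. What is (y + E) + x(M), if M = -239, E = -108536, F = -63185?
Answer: -6868528967/63284 - 3*I*sqrt(63203)/63284 ≈ -1.0854e+5 - 0.011918*I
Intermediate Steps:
y = 3/(-9 + I*sqrt(63203)) (y = 3/(-9 + sqrt(-18 - 63185)) = 3/(-9 + sqrt(-63203)) = 3/(-9 + I*sqrt(63203)) ≈ -0.00042665 - 0.011918*I)
x(s) = 1
(y + E) + x(M) = ((-27/63284 - 3*I*sqrt(63203)/63284) - 108536) + 1 = (-6868592251/63284 - 3*I*sqrt(63203)/63284) + 1 = -6868528967/63284 - 3*I*sqrt(63203)/63284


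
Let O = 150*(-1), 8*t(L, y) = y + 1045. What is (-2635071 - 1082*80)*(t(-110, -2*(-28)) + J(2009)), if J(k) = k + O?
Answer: -43472611963/8 ≈ -5.4341e+9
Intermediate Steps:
t(L, y) = 1045/8 + y/8 (t(L, y) = (y + 1045)/8 = (1045 + y)/8 = 1045/8 + y/8)
O = -150
J(k) = -150 + k (J(k) = k - 150 = -150 + k)
(-2635071 - 1082*80)*(t(-110, -2*(-28)) + J(2009)) = (-2635071 - 1082*80)*((1045/8 + (-2*(-28))/8) + (-150 + 2009)) = (-2635071 - 86560)*((1045/8 + (⅛)*56) + 1859) = -2721631*((1045/8 + 7) + 1859) = -2721631*(1101/8 + 1859) = -2721631*15973/8 = -43472611963/8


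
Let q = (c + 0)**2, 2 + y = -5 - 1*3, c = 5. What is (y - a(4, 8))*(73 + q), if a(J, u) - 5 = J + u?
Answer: -2646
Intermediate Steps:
y = -10 (y = -2 + (-5 - 1*3) = -2 + (-5 - 3) = -2 - 8 = -10)
a(J, u) = 5 + J + u (a(J, u) = 5 + (J + u) = 5 + J + u)
q = 25 (q = (5 + 0)**2 = 5**2 = 25)
(y - a(4, 8))*(73 + q) = (-10 - (5 + 4 + 8))*(73 + 25) = (-10 - 1*17)*98 = (-10 - 17)*98 = -27*98 = -2646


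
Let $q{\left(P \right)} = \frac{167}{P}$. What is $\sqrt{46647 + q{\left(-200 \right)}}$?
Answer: $\frac{\sqrt{18658466}}{20} \approx 215.98$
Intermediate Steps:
$\sqrt{46647 + q{\left(-200 \right)}} = \sqrt{46647 + \frac{167}{-200}} = \sqrt{46647 + 167 \left(- \frac{1}{200}\right)} = \sqrt{46647 - \frac{167}{200}} = \sqrt{\frac{9329233}{200}} = \frac{\sqrt{18658466}}{20}$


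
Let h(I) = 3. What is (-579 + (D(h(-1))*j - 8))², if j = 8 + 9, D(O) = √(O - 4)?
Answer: 344280 - 19958*I ≈ 3.4428e+5 - 19958.0*I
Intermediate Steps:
D(O) = √(-4 + O)
j = 17
(-579 + (D(h(-1))*j - 8))² = (-579 + (√(-4 + 3)*17 - 8))² = (-579 + (√(-1)*17 - 8))² = (-579 + (I*17 - 8))² = (-579 + (17*I - 8))² = (-579 + (-8 + 17*I))² = (-587 + 17*I)²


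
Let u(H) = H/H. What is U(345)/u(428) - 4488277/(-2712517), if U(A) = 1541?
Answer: 4184476974/2712517 ≈ 1542.7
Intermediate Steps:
u(H) = 1
U(345)/u(428) - 4488277/(-2712517) = 1541/1 - 4488277/(-2712517) = 1541*1 - 4488277*(-1/2712517) = 1541 + 4488277/2712517 = 4184476974/2712517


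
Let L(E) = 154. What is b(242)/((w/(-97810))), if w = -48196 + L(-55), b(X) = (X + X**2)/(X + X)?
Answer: 1320435/5338 ≈ 247.37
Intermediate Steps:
b(X) = (X + X**2)/(2*X) (b(X) = (X + X**2)/((2*X)) = (X + X**2)*(1/(2*X)) = (X + X**2)/(2*X))
w = -48042 (w = -48196 + 154 = -48042)
b(242)/((w/(-97810))) = (1/2 + (1/2)*242)/((-48042/(-97810))) = (1/2 + 121)/((-48042*(-1/97810))) = 243/(2*(24021/48905)) = (243/2)*(48905/24021) = 1320435/5338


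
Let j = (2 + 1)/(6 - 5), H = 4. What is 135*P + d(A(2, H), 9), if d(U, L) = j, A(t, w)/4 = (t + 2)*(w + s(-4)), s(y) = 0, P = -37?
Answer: -4992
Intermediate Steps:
j = 3 (j = 3/1 = 3*1 = 3)
A(t, w) = 4*w*(2 + t) (A(t, w) = 4*((t + 2)*(w + 0)) = 4*((2 + t)*w) = 4*(w*(2 + t)) = 4*w*(2 + t))
d(U, L) = 3
135*P + d(A(2, H), 9) = 135*(-37) + 3 = -4995 + 3 = -4992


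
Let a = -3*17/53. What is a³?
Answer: -132651/148877 ≈ -0.89101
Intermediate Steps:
a = -51/53 (a = -51*1/53 = -51/53 ≈ -0.96226)
a³ = (-51/53)³ = -132651/148877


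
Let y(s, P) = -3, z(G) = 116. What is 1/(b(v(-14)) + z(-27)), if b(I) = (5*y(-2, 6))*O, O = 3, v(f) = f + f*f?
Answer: 1/71 ≈ 0.014085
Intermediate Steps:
v(f) = f + f²
b(I) = -45 (b(I) = (5*(-3))*3 = -15*3 = -45)
1/(b(v(-14)) + z(-27)) = 1/(-45 + 116) = 1/71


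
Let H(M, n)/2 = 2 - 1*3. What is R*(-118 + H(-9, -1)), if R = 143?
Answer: -17160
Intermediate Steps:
H(M, n) = -2 (H(M, n) = 2*(2 - 1*3) = 2*(2 - 3) = 2*(-1) = -2)
R*(-118 + H(-9, -1)) = 143*(-118 - 2) = 143*(-120) = -17160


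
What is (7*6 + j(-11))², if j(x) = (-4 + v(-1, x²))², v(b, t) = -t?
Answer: 245454889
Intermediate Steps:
j(x) = (-4 - x²)²
(7*6 + j(-11))² = (7*6 + (4 + (-11)²)²)² = (42 + (4 + 121)²)² = (42 + 125²)² = (42 + 15625)² = 15667² = 245454889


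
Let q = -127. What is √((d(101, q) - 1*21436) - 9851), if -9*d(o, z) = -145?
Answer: I*√281438/3 ≈ 176.84*I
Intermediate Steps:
d(o, z) = 145/9 (d(o, z) = -⅑*(-145) = 145/9)
√((d(101, q) - 1*21436) - 9851) = √((145/9 - 1*21436) - 9851) = √((145/9 - 21436) - 9851) = √(-192779/9 - 9851) = √(-281438/9) = I*√281438/3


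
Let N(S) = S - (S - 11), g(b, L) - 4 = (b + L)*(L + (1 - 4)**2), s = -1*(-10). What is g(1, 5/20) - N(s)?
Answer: 73/16 ≈ 4.5625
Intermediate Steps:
s = 10
g(b, L) = 4 + (9 + L)*(L + b) (g(b, L) = 4 + (b + L)*(L + (1 - 4)**2) = 4 + (L + b)*(L + (-3)**2) = 4 + (L + b)*(L + 9) = 4 + (L + b)*(9 + L) = 4 + (9 + L)*(L + b))
N(S) = 11 (N(S) = S - (-11 + S) = S + (11 - S) = 11)
g(1, 5/20) - N(s) = (4 + (5/20)**2 + 9*(5/20) + 9*1 + (5/20)*1) - 1*11 = (4 + (5*(1/20))**2 + 9*(5*(1/20)) + 9 + (5*(1/20))*1) - 11 = (4 + (1/4)**2 + 9*(1/4) + 9 + (1/4)*1) - 11 = (4 + 1/16 + 9/4 + 9 + 1/4) - 11 = 249/16 - 11 = 73/16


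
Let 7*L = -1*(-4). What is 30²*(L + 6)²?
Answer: 1904400/49 ≈ 38865.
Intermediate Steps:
L = 4/7 (L = (-1*(-4))/7 = (⅐)*4 = 4/7 ≈ 0.57143)
30²*(L + 6)² = 30²*(4/7 + 6)² = 900*(46/7)² = 900*(2116/49) = 1904400/49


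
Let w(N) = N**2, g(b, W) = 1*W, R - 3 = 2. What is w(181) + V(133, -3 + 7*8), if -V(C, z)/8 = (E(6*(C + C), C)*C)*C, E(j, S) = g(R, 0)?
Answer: 32761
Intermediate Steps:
R = 5 (R = 3 + 2 = 5)
g(b, W) = W
E(j, S) = 0
V(C, z) = 0 (V(C, z) = -8*0*C*C = -0*C = -8*0 = 0)
w(181) + V(133, -3 + 7*8) = 181**2 + 0 = 32761 + 0 = 32761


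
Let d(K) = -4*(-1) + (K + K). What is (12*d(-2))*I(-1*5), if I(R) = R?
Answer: 0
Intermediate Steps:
d(K) = 4 + 2*K
(12*d(-2))*I(-1*5) = (12*(4 + 2*(-2)))*(-1*5) = (12*(4 - 4))*(-5) = (12*0)*(-5) = 0*(-5) = 0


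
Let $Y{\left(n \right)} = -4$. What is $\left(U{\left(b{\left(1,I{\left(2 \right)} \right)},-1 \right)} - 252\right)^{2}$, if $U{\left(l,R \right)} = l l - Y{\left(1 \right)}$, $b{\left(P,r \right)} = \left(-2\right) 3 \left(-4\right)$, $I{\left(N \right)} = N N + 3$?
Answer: $107584$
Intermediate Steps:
$I{\left(N \right)} = 3 + N^{2}$ ($I{\left(N \right)} = N^{2} + 3 = 3 + N^{2}$)
$b{\left(P,r \right)} = 24$ ($b{\left(P,r \right)} = \left(-6\right) \left(-4\right) = 24$)
$U{\left(l,R \right)} = 4 + l^{2}$ ($U{\left(l,R \right)} = l l - -4 = l^{2} + 4 = 4 + l^{2}$)
$\left(U{\left(b{\left(1,I{\left(2 \right)} \right)},-1 \right)} - 252\right)^{2} = \left(\left(4 + 24^{2}\right) - 252\right)^{2} = \left(\left(4 + 576\right) - 252\right)^{2} = \left(580 - 252\right)^{2} = 328^{2} = 107584$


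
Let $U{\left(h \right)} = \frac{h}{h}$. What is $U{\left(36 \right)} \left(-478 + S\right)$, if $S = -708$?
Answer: $-1186$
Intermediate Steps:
$U{\left(h \right)} = 1$
$U{\left(36 \right)} \left(-478 + S\right) = 1 \left(-478 - 708\right) = 1 \left(-1186\right) = -1186$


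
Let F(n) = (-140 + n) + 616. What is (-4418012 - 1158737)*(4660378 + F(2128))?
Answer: -26004280205518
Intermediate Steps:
F(n) = 476 + n
(-4418012 - 1158737)*(4660378 + F(2128)) = (-4418012 - 1158737)*(4660378 + (476 + 2128)) = -5576749*(4660378 + 2604) = -5576749*4662982 = -26004280205518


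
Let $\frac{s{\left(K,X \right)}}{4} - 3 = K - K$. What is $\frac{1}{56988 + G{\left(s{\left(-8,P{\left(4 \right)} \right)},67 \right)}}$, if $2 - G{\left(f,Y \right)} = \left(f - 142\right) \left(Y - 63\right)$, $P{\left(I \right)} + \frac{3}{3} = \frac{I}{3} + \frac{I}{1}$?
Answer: $\frac{1}{57510} \approx 1.7388 \cdot 10^{-5}$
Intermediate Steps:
$P{\left(I \right)} = -1 + \frac{4 I}{3}$ ($P{\left(I \right)} = -1 + \left(\frac{I}{3} + \frac{I}{1}\right) = -1 + \left(I \frac{1}{3} + I 1\right) = -1 + \left(\frac{I}{3} + I\right) = -1 + \frac{4 I}{3}$)
$s{\left(K,X \right)} = 12$ ($s{\left(K,X \right)} = 12 + 4 \left(K - K\right) = 12 + 4 \cdot 0 = 12 + 0 = 12$)
$G{\left(f,Y \right)} = 2 - \left(-142 + f\right) \left(-63 + Y\right)$ ($G{\left(f,Y \right)} = 2 - \left(f - 142\right) \left(Y - 63\right) = 2 - \left(-142 + f\right) \left(Y + \left(-143 + 80\right)\right) = 2 - \left(-142 + f\right) \left(Y - 63\right) = 2 - \left(-142 + f\right) \left(-63 + Y\right)$)
$\frac{1}{56988 + G{\left(s{\left(-8,P{\left(4 \right)} \right)},67 \right)}} = \frac{1}{56988 + \left(-8944 + 63 \cdot 12 + 142 \cdot 67 - 67 \cdot 12\right)} = \frac{1}{56988 + \left(-8944 + 756 + 9514 - 804\right)} = \frac{1}{56988 + 522} = \frac{1}{57510}$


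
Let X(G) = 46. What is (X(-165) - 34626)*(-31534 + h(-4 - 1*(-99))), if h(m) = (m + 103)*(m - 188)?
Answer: 1727201840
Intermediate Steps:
h(m) = (-188 + m)*(103 + m) (h(m) = (103 + m)*(-188 + m) = (-188 + m)*(103 + m))
(X(-165) - 34626)*(-31534 + h(-4 - 1*(-99))) = (46 - 34626)*(-31534 + (-19364 + (-4 - 1*(-99))² - 85*(-4 - 1*(-99)))) = -34580*(-31534 + (-19364 + (-4 + 99)² - 85*(-4 + 99))) = -34580*(-31534 + (-19364 + 95² - 85*95)) = -34580*(-31534 + (-19364 + 9025 - 8075)) = -34580*(-31534 - 18414) = -34580*(-49948) = 1727201840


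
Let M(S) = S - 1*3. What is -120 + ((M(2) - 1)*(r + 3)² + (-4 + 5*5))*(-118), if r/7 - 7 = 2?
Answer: 1025418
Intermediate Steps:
r = 63 (r = 49 + 7*2 = 49 + 14 = 63)
M(S) = -3 + S (M(S) = S - 3 = -3 + S)
-120 + ((M(2) - 1)*(r + 3)² + (-4 + 5*5))*(-118) = -120 + (((-3 + 2) - 1)*(63 + 3)² + (-4 + 5*5))*(-118) = -120 + ((-1 - 1)*66² + (-4 + 25))*(-118) = -120 + (-2*4356 + 21)*(-118) = -120 + (-8712 + 21)*(-118) = -120 - 8691*(-118) = -120 + 1025538 = 1025418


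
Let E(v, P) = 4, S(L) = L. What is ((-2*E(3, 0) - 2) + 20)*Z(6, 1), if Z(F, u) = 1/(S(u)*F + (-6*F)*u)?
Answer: -1/3 ≈ -0.33333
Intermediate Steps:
Z(F, u) = -1/(5*F*u) (Z(F, u) = 1/(u*F + (-6*F)*u) = 1/(F*u - 6*F*u) = 1/(-5*F*u) = -1/(5*F*u))
((-2*E(3, 0) - 2) + 20)*Z(6, 1) = ((-2*4 - 2) + 20)*(-1/5/(6*1)) = ((-8 - 2) + 20)*(-1/5*1/6*1) = (-10 + 20)*(-1/30) = 10*(-1/30) = -1/3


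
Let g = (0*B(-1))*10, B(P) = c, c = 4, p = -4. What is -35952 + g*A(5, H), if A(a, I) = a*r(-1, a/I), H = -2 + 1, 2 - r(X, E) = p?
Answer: -35952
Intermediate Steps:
r(X, E) = 6 (r(X, E) = 2 - 1*(-4) = 2 + 4 = 6)
B(P) = 4
H = -1
A(a, I) = 6*a (A(a, I) = a*6 = 6*a)
g = 0 (g = (0*4)*10 = 0*10 = 0)
-35952 + g*A(5, H) = -35952 + 0*(6*5) = -35952 + 0*30 = -35952 + 0 = -35952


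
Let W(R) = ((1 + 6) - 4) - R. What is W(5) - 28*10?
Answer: -282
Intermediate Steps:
W(R) = 3 - R (W(R) = (7 - 4) - R = 3 - R)
W(5) - 28*10 = (3 - 1*5) - 28*10 = (3 - 5) - 1*280 = -2 - 280 = -282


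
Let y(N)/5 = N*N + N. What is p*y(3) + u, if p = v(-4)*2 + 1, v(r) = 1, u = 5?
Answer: 185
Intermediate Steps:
y(N) = 5*N + 5*N² (y(N) = 5*(N*N + N) = 5*(N² + N) = 5*(N + N²) = 5*N + 5*N²)
p = 3 (p = 1*2 + 1 = 2 + 1 = 3)
p*y(3) + u = 3*(5*3*(1 + 3)) + 5 = 3*(5*3*4) + 5 = 3*60 + 5 = 180 + 5 = 185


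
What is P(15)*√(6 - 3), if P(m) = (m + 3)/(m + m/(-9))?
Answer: 27*√3/20 ≈ 2.3383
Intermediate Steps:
P(m) = 9*(3 + m)/(8*m) (P(m) = (3 + m)/(m + m*(-⅑)) = (3 + m)/(m - m/9) = (3 + m)/((8*m/9)) = (3 + m)*(9/(8*m)) = 9*(3 + m)/(8*m))
P(15)*√(6 - 3) = ((9/8)*(3 + 15)/15)*√(6 - 3) = ((9/8)*(1/15)*18)*√3 = 27*√3/20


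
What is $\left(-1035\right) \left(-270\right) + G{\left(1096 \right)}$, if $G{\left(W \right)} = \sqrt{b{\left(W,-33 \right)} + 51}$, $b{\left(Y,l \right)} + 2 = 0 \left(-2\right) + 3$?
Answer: $279450 + 2 \sqrt{13} \approx 2.7946 \cdot 10^{5}$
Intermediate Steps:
$b{\left(Y,l \right)} = 1$ ($b{\left(Y,l \right)} = -2 + \left(0 \left(-2\right) + 3\right) = -2 + \left(0 + 3\right) = -2 + 3 = 1$)
$G{\left(W \right)} = 2 \sqrt{13}$ ($G{\left(W \right)} = \sqrt{1 + 51} = \sqrt{52} = 2 \sqrt{13}$)
$\left(-1035\right) \left(-270\right) + G{\left(1096 \right)} = \left(-1035\right) \left(-270\right) + 2 \sqrt{13} = 279450 + 2 \sqrt{13}$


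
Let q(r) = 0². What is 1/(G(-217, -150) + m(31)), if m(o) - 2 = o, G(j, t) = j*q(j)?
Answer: 1/33 ≈ 0.030303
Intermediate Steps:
q(r) = 0
G(j, t) = 0 (G(j, t) = j*0 = 0)
m(o) = 2 + o
1/(G(-217, -150) + m(31)) = 1/(0 + (2 + 31)) = 1/(0 + 33) = 1/33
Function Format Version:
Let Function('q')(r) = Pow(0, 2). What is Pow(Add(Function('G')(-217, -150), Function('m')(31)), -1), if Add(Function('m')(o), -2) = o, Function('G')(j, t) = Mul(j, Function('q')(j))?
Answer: Rational(1, 33) ≈ 0.030303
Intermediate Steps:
Function('q')(r) = 0
Function('G')(j, t) = 0 (Function('G')(j, t) = Mul(j, 0) = 0)
Function('m')(o) = Add(2, o)
Pow(Add(Function('G')(-217, -150), Function('m')(31)), -1) = Pow(Add(0, Add(2, 31)), -1) = Pow(Add(0, 33), -1) = Pow(33, -1) = Rational(1, 33)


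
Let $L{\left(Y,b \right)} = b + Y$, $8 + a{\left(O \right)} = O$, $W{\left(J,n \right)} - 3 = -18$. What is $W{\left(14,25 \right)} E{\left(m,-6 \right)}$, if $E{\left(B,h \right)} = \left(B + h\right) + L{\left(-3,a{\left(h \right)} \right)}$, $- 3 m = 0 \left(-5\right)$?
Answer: $345$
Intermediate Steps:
$W{\left(J,n \right)} = -15$ ($W{\left(J,n \right)} = 3 - 18 = -15$)
$a{\left(O \right)} = -8 + O$
$L{\left(Y,b \right)} = Y + b$
$m = 0$ ($m = - \frac{0 \left(-5\right)}{3} = \left(- \frac{1}{3}\right) 0 = 0$)
$E{\left(B,h \right)} = -11 + B + 2 h$ ($E{\left(B,h \right)} = \left(B + h\right) + \left(-3 + \left(-8 + h\right)\right) = \left(B + h\right) + \left(-11 + h\right) = -11 + B + 2 h$)
$W{\left(14,25 \right)} E{\left(m,-6 \right)} = - 15 \left(-11 + 0 + 2 \left(-6\right)\right) = - 15 \left(-11 + 0 - 12\right) = \left(-15\right) \left(-23\right) = 345$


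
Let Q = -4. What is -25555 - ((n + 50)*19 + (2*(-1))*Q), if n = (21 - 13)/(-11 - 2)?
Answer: -344517/13 ≈ -26501.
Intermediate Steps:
n = -8/13 (n = 8/(-13) = 8*(-1/13) = -8/13 ≈ -0.61539)
-25555 - ((n + 50)*19 + (2*(-1))*Q) = -25555 - ((-8/13 + 50)*19 + (2*(-1))*(-4)) = -25555 - ((642/13)*19 - 2*(-4)) = -25555 - (12198/13 + 8) = -25555 - 1*12302/13 = -25555 - 12302/13 = -344517/13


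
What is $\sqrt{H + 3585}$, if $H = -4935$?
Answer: $15 i \sqrt{6} \approx 36.742 i$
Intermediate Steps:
$\sqrt{H + 3585} = \sqrt{-4935 + 3585} = \sqrt{-1350} = 15 i \sqrt{6}$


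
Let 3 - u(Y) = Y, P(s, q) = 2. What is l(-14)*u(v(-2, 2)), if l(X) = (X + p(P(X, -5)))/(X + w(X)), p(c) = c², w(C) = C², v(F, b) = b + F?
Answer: -15/91 ≈ -0.16484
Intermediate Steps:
v(F, b) = F + b
u(Y) = 3 - Y
l(X) = (4 + X)/(X + X²) (l(X) = (X + 2²)/(X + X²) = (X + 4)/(X + X²) = (4 + X)/(X + X²))
l(-14)*u(v(-2, 2)) = ((4 - 14)/((-14)*(1 - 14)))*(3 - (-2 + 2)) = (-1/14*(-10)/(-13))*(3 - 1*0) = (-1/14*(-1/13)*(-10))*(3 + 0) = -5/91*3 = -15/91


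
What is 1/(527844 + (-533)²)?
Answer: 1/811933 ≈ 1.2316e-6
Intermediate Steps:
1/(527844 + (-533)²) = 1/(527844 + 284089) = 1/811933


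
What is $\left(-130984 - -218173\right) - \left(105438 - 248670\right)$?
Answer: $230421$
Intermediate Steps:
$\left(-130984 - -218173\right) - \left(105438 - 248670\right) = \left(-130984 + 218173\right) - -143232 = 87189 + 143232 = 230421$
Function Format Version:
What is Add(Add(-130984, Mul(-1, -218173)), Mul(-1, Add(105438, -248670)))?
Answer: 230421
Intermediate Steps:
Add(Add(-130984, Mul(-1, -218173)), Mul(-1, Add(105438, -248670))) = Add(Add(-130984, 218173), Mul(-1, -143232)) = Add(87189, 143232) = 230421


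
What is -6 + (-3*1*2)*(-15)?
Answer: 84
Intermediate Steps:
-6 + (-3*1*2)*(-15) = -6 - 3*2*(-15) = -6 - 6*(-15) = -6 + 90 = 84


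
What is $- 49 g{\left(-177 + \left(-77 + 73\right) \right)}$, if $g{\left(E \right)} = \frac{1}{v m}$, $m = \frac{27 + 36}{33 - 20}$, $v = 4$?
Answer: $- \frac{91}{36} \approx -2.5278$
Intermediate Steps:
$m = \frac{63}{13} \approx 4.8462$
$g{\left(E \right)} = \frac{13}{252}$ ($g{\left(E \right)} = \frac{1}{4 \cdot \frac{63}{13}} = \frac{1}{\frac{252}{13}} = \frac{13}{252}$)
$- 49 g{\left(-177 + \left(-77 + 73\right) \right)} = \left(-49\right) \frac{13}{252} = - \frac{91}{36}$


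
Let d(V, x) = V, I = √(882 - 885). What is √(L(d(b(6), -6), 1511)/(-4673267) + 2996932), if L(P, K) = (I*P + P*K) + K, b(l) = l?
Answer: √(65451269956215164289 - 28039602*I*√3)/4673267 ≈ 1731.2 - 6.4228e-10*I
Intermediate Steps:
I = I*√3 (I = √(-3) = I*√3 ≈ 1.732*I)
L(P, K) = K + K*P + I*P*√3 (L(P, K) = ((I*√3)*P + P*K) + K = (I*P*√3 + K*P) + K = (K*P + I*P*√3) + K = K + K*P + I*P*√3)
√(L(d(b(6), -6), 1511)/(-4673267) + 2996932) = √((1511 + 1511*6 + I*6*√3)/(-4673267) + 2996932) = √((1511 + 9066 + 6*I*√3)*(-1/4673267) + 2996932) = √((10577 + 6*I*√3)*(-1/4673267) + 2996932) = √((-10577/4673267 - 6*I*√3/4673267) + 2996932) = √(14005463406267/4673267 - 6*I*√3/4673267)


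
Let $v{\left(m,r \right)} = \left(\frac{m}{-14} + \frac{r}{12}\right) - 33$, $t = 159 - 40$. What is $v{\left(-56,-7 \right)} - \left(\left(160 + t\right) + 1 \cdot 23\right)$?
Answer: $- \frac{3979}{12} \approx -331.58$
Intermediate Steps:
$t = 119$
$v{\left(m,r \right)} = -33 - \frac{m}{14} + \frac{r}{12}$ ($v{\left(m,r \right)} = \left(m \left(- \frac{1}{14}\right) + r \frac{1}{12}\right) - 33 = \left(- \frac{m}{14} + \frac{r}{12}\right) - 33 = -33 - \frac{m}{14} + \frac{r}{12}$)
$v{\left(-56,-7 \right)} - \left(\left(160 + t\right) + 1 \cdot 23\right) = \left(-33 - -4 + \frac{1}{12} \left(-7\right)\right) - \left(\left(160 + 119\right) + 1 \cdot 23\right) = \left(-33 + 4 - \frac{7}{12}\right) - \left(279 + 23\right) = - \frac{355}{12} - 302 = - \frac{3979}{12}$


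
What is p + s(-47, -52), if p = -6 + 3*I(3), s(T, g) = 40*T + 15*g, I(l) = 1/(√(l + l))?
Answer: -2666 + √6/2 ≈ -2664.8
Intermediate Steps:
I(l) = √2/(2*√l) (I(l) = 1/(√(2*l)) = 1/(√2*√l) = √2/(2*√l))
s(T, g) = 15*g + 40*T
p = -6 + √6/2 (p = -6 + 3*(√2/(2*√3)) = -6 + 3*(√2*(√3/3)/2) = -6 + 3*(√6/6) = -6 + √6/2 ≈ -4.7753)
p + s(-47, -52) = (-6 + √6/2) + (15*(-52) + 40*(-47)) = (-6 + √6/2) + (-780 - 1880) = (-6 + √6/2) - 2660 = -2666 + √6/2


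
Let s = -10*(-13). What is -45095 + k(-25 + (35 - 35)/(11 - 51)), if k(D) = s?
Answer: -44965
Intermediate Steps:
s = 130
k(D) = 130
-45095 + k(-25 + (35 - 35)/(11 - 51)) = -45095 + 130 = -44965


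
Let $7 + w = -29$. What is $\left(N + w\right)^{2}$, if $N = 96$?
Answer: $3600$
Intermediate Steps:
$w = -36$ ($w = -7 - 29 = -36$)
$\left(N + w\right)^{2} = \left(96 - 36\right)^{2} = 60^{2} = 3600$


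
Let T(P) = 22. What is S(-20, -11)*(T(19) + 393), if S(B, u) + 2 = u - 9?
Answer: -9130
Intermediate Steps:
S(B, u) = -11 + u (S(B, u) = -2 + (u - 9) = -2 + (-9 + u) = -11 + u)
S(-20, -11)*(T(19) + 393) = (-11 - 11)*(22 + 393) = -22*415 = -9130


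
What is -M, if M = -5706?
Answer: 5706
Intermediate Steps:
-M = -1*(-5706) = 5706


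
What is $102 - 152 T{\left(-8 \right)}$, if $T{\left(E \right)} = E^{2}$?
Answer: $-9626$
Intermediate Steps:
$102 - 152 T{\left(-8 \right)} = 102 - 152 \left(-8\right)^{2} = 102 - 9728 = -9626$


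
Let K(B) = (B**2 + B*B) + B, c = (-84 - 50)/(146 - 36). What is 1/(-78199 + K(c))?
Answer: -3025/236546682 ≈ -1.2788e-5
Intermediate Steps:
c = -67/55 (c = -134/110 = -134*1/110 = -67/55 ≈ -1.2182)
K(B) = B + 2*B**2 (K(B) = (B**2 + B**2) + B = 2*B**2 + B = B + 2*B**2)
1/(-78199 + K(c)) = 1/(-78199 - 67*(1 + 2*(-67/55))/55) = 1/(-78199 - 67*(1 - 134/55)/55) = 1/(-78199 - 67/55*(-79/55)) = 1/(-78199 + 5293/3025) = 1/(-236546682/3025) = -3025/236546682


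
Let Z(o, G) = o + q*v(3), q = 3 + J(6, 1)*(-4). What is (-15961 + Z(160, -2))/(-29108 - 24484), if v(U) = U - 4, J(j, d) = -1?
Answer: 1976/6699 ≈ 0.29497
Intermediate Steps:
v(U) = -4 + U
q = 7 (q = 3 - 1*(-4) = 3 + 4 = 7)
Z(o, G) = -7 + o (Z(o, G) = o + 7*(-4 + 3) = o + 7*(-1) = o - 7 = -7 + o)
(-15961 + Z(160, -2))/(-29108 - 24484) = (-15961 + (-7 + 160))/(-29108 - 24484) = (-15961 + 153)/(-53592) = -15808*(-1/53592) = 1976/6699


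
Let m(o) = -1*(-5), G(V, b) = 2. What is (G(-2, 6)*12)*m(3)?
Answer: 120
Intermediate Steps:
m(o) = 5
(G(-2, 6)*12)*m(3) = (2*12)*5 = 24*5 = 120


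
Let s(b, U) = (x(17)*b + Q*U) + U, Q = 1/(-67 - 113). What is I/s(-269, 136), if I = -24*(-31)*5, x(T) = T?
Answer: -167400/199699 ≈ -0.83826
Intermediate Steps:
Q = -1/180 (Q = 1/(-180) = -1/180 ≈ -0.0055556)
s(b, U) = 17*b + 179*U/180 (s(b, U) = (17*b - U/180) + U = 17*b + 179*U/180)
I = 3720 (I = 744*5 = 3720)
I/s(-269, 136) = 3720/(17*(-269) + (179/180)*136) = 3720/(-4573 + 6086/45) = 3720/(-199699/45) = 3720*(-45/199699) = -167400/199699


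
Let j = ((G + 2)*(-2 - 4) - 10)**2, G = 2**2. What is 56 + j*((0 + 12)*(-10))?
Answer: -253864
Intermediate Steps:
G = 4
j = 2116 (j = ((4 + 2)*(-2 - 4) - 10)**2 = (6*(-6) - 10)**2 = (-36 - 10)**2 = (-46)**2 = 2116)
56 + j*((0 + 12)*(-10)) = 56 + 2116*((0 + 12)*(-10)) = 56 + 2116*(12*(-10)) = 56 + 2116*(-120) = 56 - 253920 = -253864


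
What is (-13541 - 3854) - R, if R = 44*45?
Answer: -19375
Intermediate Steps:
R = 1980
(-13541 - 3854) - R = (-13541 - 3854) - 1*1980 = -17395 - 1980 = -19375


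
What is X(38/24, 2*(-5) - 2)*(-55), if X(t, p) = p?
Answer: 660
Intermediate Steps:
X(38/24, 2*(-5) - 2)*(-55) = (2*(-5) - 2)*(-55) = (-10 - 2)*(-55) = -12*(-55) = 660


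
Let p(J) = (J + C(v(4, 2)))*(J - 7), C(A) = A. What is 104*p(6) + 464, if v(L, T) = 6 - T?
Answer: -576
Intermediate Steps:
p(J) = (-7 + J)*(4 + J) (p(J) = (J + (6 - 1*2))*(J - 7) = (J + (6 - 2))*(-7 + J) = (J + 4)*(-7 + J) = (4 + J)*(-7 + J) = (-7 + J)*(4 + J))
104*p(6) + 464 = 104*(-28 + 6**2 - 3*6) + 464 = 104*(-28 + 36 - 18) + 464 = 104*(-10) + 464 = -1040 + 464 = -576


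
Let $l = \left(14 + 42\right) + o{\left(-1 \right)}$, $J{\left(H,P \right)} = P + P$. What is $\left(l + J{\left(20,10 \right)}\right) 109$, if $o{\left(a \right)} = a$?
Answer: $8175$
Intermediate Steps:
$J{\left(H,P \right)} = 2 P$
$l = 55$ ($l = \left(14 + 42\right) - 1 = 56 - 1 = 55$)
$\left(l + J{\left(20,10 \right)}\right) 109 = \left(55 + 2 \cdot 10\right) 109 = \left(55 + 20\right) 109 = 75 \cdot 109 = 8175$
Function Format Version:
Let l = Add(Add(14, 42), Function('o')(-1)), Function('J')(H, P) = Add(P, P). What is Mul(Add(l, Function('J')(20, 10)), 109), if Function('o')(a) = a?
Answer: 8175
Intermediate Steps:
Function('J')(H, P) = Mul(2, P)
l = 55 (l = Add(Add(14, 42), -1) = Add(56, -1) = 55)
Mul(Add(l, Function('J')(20, 10)), 109) = Mul(Add(55, Mul(2, 10)), 109) = Mul(Add(55, 20), 109) = Mul(75, 109) = 8175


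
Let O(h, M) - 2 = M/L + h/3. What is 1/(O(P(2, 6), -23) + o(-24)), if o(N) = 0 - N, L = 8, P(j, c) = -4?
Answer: 24/523 ≈ 0.045889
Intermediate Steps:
o(N) = -N
O(h, M) = 2 + h/3 + M/8 (O(h, M) = 2 + (M/8 + h/3) = 2 + (h/3 + M/8) = 2 + h/3 + M/8)
1/(O(P(2, 6), -23) + o(-24)) = 1/((2 + (⅓)*(-4) + (⅛)*(-23)) - 1*(-24)) = 1/((2 - 4/3 - 23/8) + 24) = 1/(-53/24 + 24) = 1/(523/24) = 24/523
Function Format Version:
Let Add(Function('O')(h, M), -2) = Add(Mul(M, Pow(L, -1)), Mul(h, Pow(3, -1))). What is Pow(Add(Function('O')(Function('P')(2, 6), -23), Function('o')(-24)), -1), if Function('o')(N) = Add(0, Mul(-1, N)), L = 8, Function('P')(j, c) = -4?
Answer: Rational(24, 523) ≈ 0.045889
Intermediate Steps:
Function('o')(N) = Mul(-1, N)
Function('O')(h, M) = Add(2, Mul(Rational(1, 3), h), Mul(Rational(1, 8), M)) (Function('O')(h, M) = Add(2, Add(Mul(M, Pow(8, -1)), Mul(h, Pow(3, -1)))) = Add(2, Add(Mul(M, Rational(1, 8)), Mul(h, Rational(1, 3)))) = Add(2, Add(Mul(Rational(1, 8), M), Mul(Rational(1, 3), h))) = Add(2, Add(Mul(Rational(1, 3), h), Mul(Rational(1, 8), M))) = Add(2, Mul(Rational(1, 3), h), Mul(Rational(1, 8), M)))
Pow(Add(Function('O')(Function('P')(2, 6), -23), Function('o')(-24)), -1) = Pow(Add(Add(2, Mul(Rational(1, 3), -4), Mul(Rational(1, 8), -23)), Mul(-1, -24)), -1) = Pow(Add(Add(2, Rational(-4, 3), Rational(-23, 8)), 24), -1) = Pow(Add(Rational(-53, 24), 24), -1) = Pow(Rational(523, 24), -1) = Rational(24, 523)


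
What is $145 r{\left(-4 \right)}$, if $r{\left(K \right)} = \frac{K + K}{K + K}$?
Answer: $145$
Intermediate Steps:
$r{\left(K \right)} = 1$ ($r{\left(K \right)} = \frac{2 K}{2 K} = 2 K \frac{1}{2 K} = 1$)
$145 r{\left(-4 \right)} = 145 \cdot 1 = 145$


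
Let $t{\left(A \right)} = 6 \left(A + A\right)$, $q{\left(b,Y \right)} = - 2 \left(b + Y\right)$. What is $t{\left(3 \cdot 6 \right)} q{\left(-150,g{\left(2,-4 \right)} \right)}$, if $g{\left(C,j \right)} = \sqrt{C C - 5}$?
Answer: $64800 - 432 i \approx 64800.0 - 432.0 i$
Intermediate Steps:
$g{\left(C,j \right)} = \sqrt{-5 + C^{2}}$ ($g{\left(C,j \right)} = \sqrt{C^{2} - 5} = \sqrt{-5 + C^{2}}$)
$q{\left(b,Y \right)} = - 2 Y - 2 b$ ($q{\left(b,Y \right)} = - 2 \left(Y + b\right) = - 2 Y - 2 b$)
$t{\left(A \right)} = 12 A$ ($t{\left(A \right)} = 6 \cdot 2 A = 12 A$)
$t{\left(3 \cdot 6 \right)} q{\left(-150,g{\left(2,-4 \right)} \right)} = 12 \cdot 3 \cdot 6 \left(- 2 \sqrt{-5 + 2^{2}} - -300\right) = 12 \cdot 18 \left(- 2 \sqrt{-5 + 4} + 300\right) = 216 \left(- 2 \sqrt{-1} + 300\right) = 216 \left(- 2 i + 300\right) = 216 \left(300 - 2 i\right) = 64800 - 432 i$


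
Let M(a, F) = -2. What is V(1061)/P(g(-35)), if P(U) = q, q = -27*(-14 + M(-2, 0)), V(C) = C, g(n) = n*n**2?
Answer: 1061/432 ≈ 2.4560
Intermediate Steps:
g(n) = n**3
q = 432 (q = -27*(-14 - 2) = -27*(-16) = 432)
P(U) = 432
V(1061)/P(g(-35)) = 1061/432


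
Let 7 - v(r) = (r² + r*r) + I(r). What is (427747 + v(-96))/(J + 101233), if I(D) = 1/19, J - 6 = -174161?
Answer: -7777117/1385518 ≈ -5.6131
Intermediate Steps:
J = -174155 (J = 6 - 174161 = -174155)
I(D) = 1/19
v(r) = 132/19 - 2*r² (v(r) = 7 - ((r² + r*r) + 1/19) = 7 - ((r² + r²) + 1/19) = 7 - (2*r² + 1/19) = 7 - (1/19 + 2*r²) = 7 + (-1/19 - 2*r²) = 132/19 - 2*r²)
(427747 + v(-96))/(J + 101233) = (427747 + (132/19 - 2*(-96)²))/(-174155 + 101233) = (427747 + (132/19 - 2*9216))/(-72922) = (427747 + (132/19 - 18432))*(-1/72922) = (427747 - 350076/19)*(-1/72922) = (7777117/19)*(-1/72922) = -7777117/1385518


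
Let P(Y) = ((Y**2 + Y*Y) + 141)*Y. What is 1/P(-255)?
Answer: -1/33198705 ≈ -3.0122e-8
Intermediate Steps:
P(Y) = Y*(141 + 2*Y**2) (P(Y) = ((Y**2 + Y**2) + 141)*Y = (2*Y**2 + 141)*Y = (141 + 2*Y**2)*Y = Y*(141 + 2*Y**2))
1/P(-255) = 1/(-255*(141 + 2*(-255)**2)) = 1/(-255*(141 + 2*65025)) = 1/(-255*(141 + 130050)) = 1/(-255*130191) = 1/(-33198705) = -1/33198705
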